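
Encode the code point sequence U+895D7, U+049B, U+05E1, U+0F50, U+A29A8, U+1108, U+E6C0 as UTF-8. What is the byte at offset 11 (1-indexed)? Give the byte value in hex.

0x90

1-indexed offset 11 is 0-indexed offset 10.
U+895D7 → 4-byte form F2 89 97 97 at offsets 0–3.
U+049B → 2-byte form D2 9B at offsets 4–5.
U+05E1 → 2-byte form D7 A1 at offsets 6–7.
U+0F50 → 3-byte form E0 BD 90 at offsets 8–10.
Offset 10 falls in char 4's range; it's byte 3 of E0 BD 90 = 0x90.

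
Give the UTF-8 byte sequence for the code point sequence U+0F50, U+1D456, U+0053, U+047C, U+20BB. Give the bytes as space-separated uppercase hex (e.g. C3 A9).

U+0F50: 3-byte form → E0 BD 90.
U+1D456: 4-byte form → F0 9D 91 96.
U+0053: 1-byte form → 53.
U+047C: 2-byte form → D1 BC.
U+20BB: 3-byte form → E2 82 BB.
Concatenated (13 bytes): E0 BD 90 F0 9D 91 96 53 D1 BC E2 82 BB.

E0 BD 90 F0 9D 91 96 53 D1 BC E2 82 BB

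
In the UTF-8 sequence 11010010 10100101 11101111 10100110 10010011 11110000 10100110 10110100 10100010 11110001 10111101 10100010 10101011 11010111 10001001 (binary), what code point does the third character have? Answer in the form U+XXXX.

U+26D22

Offset 0: leading byte 0xD2 = 11010010 → 2-byte char #1 = D2 A5.
Offset 2: leading byte 0xEF = 11101111 → 3-byte char #2 = EF A6 93.
Offset 5: leading byte 0xF0 = 11110000 → 4-byte char #3 = F0 A6 B4 A2.
Leading byte 0xF0 = 11110000 matches 11110xxx → 4-byte sequence.
Byte 1: 0xF0 = 11110000, payload 000 (3 bits).
Byte 2: 0xA6 = 10100110 (10xxxxxx ✓), payload 100110.
Byte 3: 0xB4 = 10110100 (10xxxxxx ✓), payload 110100.
Byte 4: 0xA2 = 10100010 (10xxxxxx ✓), payload 100010.
Concatenate: 000100110110100100010 = 0x26D22 (21 bits → U+26D22).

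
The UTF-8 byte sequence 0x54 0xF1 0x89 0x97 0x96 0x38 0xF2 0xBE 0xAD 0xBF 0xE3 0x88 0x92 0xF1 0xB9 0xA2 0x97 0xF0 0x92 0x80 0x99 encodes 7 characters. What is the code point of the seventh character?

U+12019

Offset 0: leading byte 0x54 = 01010100 → 1-byte char #1 = 54.
Offset 1: leading byte 0xF1 = 11110001 → 4-byte char #2 = F1 89 97 96.
Offset 5: leading byte 0x38 = 00111000 → 1-byte char #3 = 38.
Offset 6: leading byte 0xF2 = 11110010 → 4-byte char #4 = F2 BE AD BF.
Offset 10: leading byte 0xE3 = 11100011 → 3-byte char #5 = E3 88 92.
Offset 13: leading byte 0xF1 = 11110001 → 4-byte char #6 = F1 B9 A2 97.
Offset 17: leading byte 0xF0 = 11110000 → 4-byte char #7 = F0 92 80 99.
Leading byte 0xF0 = 11110000 matches 11110xxx → 4-byte sequence.
Byte 1: 0xF0 = 11110000, payload 000 (3 bits).
Byte 2: 0x92 = 10010010 (10xxxxxx ✓), payload 010010.
Byte 3: 0x80 = 10000000 (10xxxxxx ✓), payload 000000.
Byte 4: 0x99 = 10011001 (10xxxxxx ✓), payload 011001.
Concatenate: 000010010000000011001 = 0x12019 (21 bits → U+12019).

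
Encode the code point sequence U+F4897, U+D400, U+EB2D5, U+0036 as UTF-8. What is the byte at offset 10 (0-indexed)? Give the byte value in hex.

0x95

U+F4897 → 4-byte form F3 B4 A2 97 at offsets 0–3.
U+D400 → 3-byte form ED 90 80 at offsets 4–6.
U+EB2D5 → 4-byte form F3 AB 8B 95 at offsets 7–10.
Offset 10 falls in char 3's range; it's byte 4 of F3 AB 8B 95 = 0x95.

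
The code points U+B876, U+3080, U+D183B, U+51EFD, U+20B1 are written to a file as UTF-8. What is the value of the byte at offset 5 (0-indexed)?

U+B876 → 3-byte form EB A1 B6 at offsets 0–2.
U+3080 → 3-byte form E3 82 80 at offsets 3–5.
Offset 5 falls in char 2's range; it's byte 3 of E3 82 80 = 0x80.

0x80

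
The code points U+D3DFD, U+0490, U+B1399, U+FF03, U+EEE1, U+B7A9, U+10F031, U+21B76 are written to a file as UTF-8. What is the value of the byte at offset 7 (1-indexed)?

0xF2

1-indexed offset 7 is 0-indexed offset 6.
U+D3DFD → 4-byte form F3 93 B7 BD at offsets 0–3.
U+0490 → 2-byte form D2 90 at offsets 4–5.
U+B1399 → 4-byte form F2 B1 8E 99 at offsets 6–9.
Offset 6 falls in char 3's range; it's byte 1 of F2 B1 8E 99 = 0xF2.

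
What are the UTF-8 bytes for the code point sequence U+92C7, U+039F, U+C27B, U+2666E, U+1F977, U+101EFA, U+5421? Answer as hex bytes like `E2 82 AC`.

U+92C7: 3-byte form → E9 8B 87.
U+039F: 2-byte form → CE 9F.
U+C27B: 3-byte form → EC 89 BB.
U+2666E: 4-byte form → F0 A6 99 AE.
U+1F977: 4-byte form → F0 9F A5 B7.
U+101EFA: 4-byte form → F4 81 BB BA.
U+5421: 3-byte form → E5 90 A1.
Concatenated (23 bytes): E9 8B 87 CE 9F EC 89 BB F0 A6 99 AE F0 9F A5 B7 F4 81 BB BA E5 90 A1.

E9 8B 87 CE 9F EC 89 BB F0 A6 99 AE F0 9F A5 B7 F4 81 BB BA E5 90 A1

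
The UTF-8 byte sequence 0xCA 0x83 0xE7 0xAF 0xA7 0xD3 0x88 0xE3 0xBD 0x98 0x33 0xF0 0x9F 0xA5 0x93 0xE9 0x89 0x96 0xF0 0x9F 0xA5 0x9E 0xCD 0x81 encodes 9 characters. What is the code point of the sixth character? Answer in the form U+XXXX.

Offset 0: leading byte 0xCA = 11001010 → 2-byte char #1 = CA 83.
Offset 2: leading byte 0xE7 = 11100111 → 3-byte char #2 = E7 AF A7.
Offset 5: leading byte 0xD3 = 11010011 → 2-byte char #3 = D3 88.
Offset 7: leading byte 0xE3 = 11100011 → 3-byte char #4 = E3 BD 98.
Offset 10: leading byte 0x33 = 00110011 → 1-byte char #5 = 33.
Offset 11: leading byte 0xF0 = 11110000 → 4-byte char #6 = F0 9F A5 93.
Leading byte 0xF0 = 11110000 matches 11110xxx → 4-byte sequence.
Byte 1: 0xF0 = 11110000, payload 000 (3 bits).
Byte 2: 0x9F = 10011111 (10xxxxxx ✓), payload 011111.
Byte 3: 0xA5 = 10100101 (10xxxxxx ✓), payload 100101.
Byte 4: 0x93 = 10010011 (10xxxxxx ✓), payload 010011.
Concatenate: 000011111100101010011 = 0x1F953 (21 bits → U+1F953).

U+1F953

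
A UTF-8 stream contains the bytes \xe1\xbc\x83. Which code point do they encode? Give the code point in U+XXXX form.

Leading byte 0xE1 = 11100001 matches 1110xxxx → 3-byte sequence.
Byte 1: 0xE1 = 11100001, payload 0001 (4 bits).
Byte 2: 0xBC = 10111100 (10xxxxxx ✓), payload 111100.
Byte 3: 0x83 = 10000011 (10xxxxxx ✓), payload 000011.
Concatenate: 0001111100000011 = 0x1F03 (16 bits → U+1F03).

U+1F03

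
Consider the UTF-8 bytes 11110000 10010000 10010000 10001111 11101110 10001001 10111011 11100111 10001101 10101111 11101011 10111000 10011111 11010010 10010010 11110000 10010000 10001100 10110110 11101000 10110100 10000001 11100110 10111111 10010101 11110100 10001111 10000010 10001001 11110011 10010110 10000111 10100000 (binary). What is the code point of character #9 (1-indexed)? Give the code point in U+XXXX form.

Offset 0: leading byte 0xF0 = 11110000 → 4-byte char #1 = F0 90 90 8F.
Offset 4: leading byte 0xEE = 11101110 → 3-byte char #2 = EE 89 BB.
Offset 7: leading byte 0xE7 = 11100111 → 3-byte char #3 = E7 8D AF.
Offset 10: leading byte 0xEB = 11101011 → 3-byte char #4 = EB B8 9F.
Offset 13: leading byte 0xD2 = 11010010 → 2-byte char #5 = D2 92.
Offset 15: leading byte 0xF0 = 11110000 → 4-byte char #6 = F0 90 8C B6.
Offset 19: leading byte 0xE8 = 11101000 → 3-byte char #7 = E8 B4 81.
Offset 22: leading byte 0xE6 = 11100110 → 3-byte char #8 = E6 BF 95.
Offset 25: leading byte 0xF4 = 11110100 → 4-byte char #9 = F4 8F 82 89.
Leading byte 0xF4 = 11110100 matches 11110xxx → 4-byte sequence.
Byte 1: 0xF4 = 11110100, payload 100 (3 bits).
Byte 2: 0x8F = 10001111 (10xxxxxx ✓), payload 001111.
Byte 3: 0x82 = 10000010 (10xxxxxx ✓), payload 000010.
Byte 4: 0x89 = 10001001 (10xxxxxx ✓), payload 001001.
Concatenate: 100001111000010001001 = 0x10F089 (21 bits → U+10F089).

U+10F089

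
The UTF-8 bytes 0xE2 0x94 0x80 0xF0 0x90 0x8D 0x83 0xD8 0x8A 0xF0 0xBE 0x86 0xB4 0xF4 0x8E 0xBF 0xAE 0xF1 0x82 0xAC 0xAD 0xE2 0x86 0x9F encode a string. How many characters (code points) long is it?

Byte at offset 0: 0xE2 = 11100010 → 3-byte char (#1). Advance 3.
Byte at offset 3: 0xF0 = 11110000 → 4-byte char (#2). Advance 4.
Byte at offset 7: 0xD8 = 11011000 → 2-byte char (#3). Advance 2.
Byte at offset 9: 0xF0 = 11110000 → 4-byte char (#4). Advance 4.
Byte at offset 13: 0xF4 = 11110100 → 4-byte char (#5). Advance 4.
Byte at offset 17: 0xF1 = 11110001 → 4-byte char (#6). Advance 4.
Byte at offset 21: 0xE2 = 11100010 → 3-byte char (#7). Advance 3.
Reached end at offset 24 after 7 code points.

7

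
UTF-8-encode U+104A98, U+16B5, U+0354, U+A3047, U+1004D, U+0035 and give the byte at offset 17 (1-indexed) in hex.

1-indexed offset 17 is 0-indexed offset 16.
U+104A98 → 4-byte form F4 84 AA 98 at offsets 0–3.
U+16B5 → 3-byte form E1 9A B5 at offsets 4–6.
U+0354 → 2-byte form CD 94 at offsets 7–8.
U+A3047 → 4-byte form F2 A3 81 87 at offsets 9–12.
U+1004D → 4-byte form F0 90 81 8D at offsets 13–16.
Offset 16 falls in char 5's range; it's byte 4 of F0 90 81 8D = 0x8D.

0x8D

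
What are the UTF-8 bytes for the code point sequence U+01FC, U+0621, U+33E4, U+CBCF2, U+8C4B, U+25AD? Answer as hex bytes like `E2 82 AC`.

C7 BC D8 A1 E3 8F A4 F3 8B B3 B2 E8 B1 8B E2 96 AD

U+01FC: 2-byte form → C7 BC.
U+0621: 2-byte form → D8 A1.
U+33E4: 3-byte form → E3 8F A4.
U+CBCF2: 4-byte form → F3 8B B3 B2.
U+8C4B: 3-byte form → E8 B1 8B.
U+25AD: 3-byte form → E2 96 AD.
Concatenated (17 bytes): C7 BC D8 A1 E3 8F A4 F3 8B B3 B2 E8 B1 8B E2 96 AD.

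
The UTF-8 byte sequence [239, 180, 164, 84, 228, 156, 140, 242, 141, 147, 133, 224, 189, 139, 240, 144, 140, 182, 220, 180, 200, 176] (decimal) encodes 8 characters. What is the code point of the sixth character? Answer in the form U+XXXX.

U+10336

Offset 0: leading byte 0xEF = 11101111 → 3-byte char #1 = EF B4 A4.
Offset 3: leading byte 0x54 = 01010100 → 1-byte char #2 = 54.
Offset 4: leading byte 0xE4 = 11100100 → 3-byte char #3 = E4 9C 8C.
Offset 7: leading byte 0xF2 = 11110010 → 4-byte char #4 = F2 8D 93 85.
Offset 11: leading byte 0xE0 = 11100000 → 3-byte char #5 = E0 BD 8B.
Offset 14: leading byte 0xF0 = 11110000 → 4-byte char #6 = F0 90 8C B6.
Leading byte 0xF0 = 11110000 matches 11110xxx → 4-byte sequence.
Byte 1: 0xF0 = 11110000, payload 000 (3 bits).
Byte 2: 0x90 = 10010000 (10xxxxxx ✓), payload 010000.
Byte 3: 0x8C = 10001100 (10xxxxxx ✓), payload 001100.
Byte 4: 0xB6 = 10110110 (10xxxxxx ✓), payload 110110.
Concatenate: 000010000001100110110 = 0x10336 (21 bits → U+10336).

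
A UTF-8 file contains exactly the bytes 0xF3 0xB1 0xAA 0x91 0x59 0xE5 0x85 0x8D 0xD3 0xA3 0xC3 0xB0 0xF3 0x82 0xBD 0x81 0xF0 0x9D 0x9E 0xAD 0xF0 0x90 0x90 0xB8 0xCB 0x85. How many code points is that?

Byte at offset 0: 0xF3 = 11110011 → 4-byte char (#1). Advance 4.
Byte at offset 4: 0x59 = 01011001 → 1-byte char (#2). Advance 1.
Byte at offset 5: 0xE5 = 11100101 → 3-byte char (#3). Advance 3.
Byte at offset 8: 0xD3 = 11010011 → 2-byte char (#4). Advance 2.
Byte at offset 10: 0xC3 = 11000011 → 2-byte char (#5). Advance 2.
Byte at offset 12: 0xF3 = 11110011 → 4-byte char (#6). Advance 4.
Byte at offset 16: 0xF0 = 11110000 → 4-byte char (#7). Advance 4.
Byte at offset 20: 0xF0 = 11110000 → 4-byte char (#8). Advance 4.
Byte at offset 24: 0xCB = 11001011 → 2-byte char (#9). Advance 2.
Reached end at offset 26 after 9 code points.

9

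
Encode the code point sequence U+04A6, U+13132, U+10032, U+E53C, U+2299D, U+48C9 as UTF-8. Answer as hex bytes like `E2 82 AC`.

U+04A6: 2-byte form → D2 A6.
U+13132: 4-byte form → F0 93 84 B2.
U+10032: 4-byte form → F0 90 80 B2.
U+E53C: 3-byte form → EE 94 BC.
U+2299D: 4-byte form → F0 A2 A6 9D.
U+48C9: 3-byte form → E4 A3 89.
Concatenated (20 bytes): D2 A6 F0 93 84 B2 F0 90 80 B2 EE 94 BC F0 A2 A6 9D E4 A3 89.

D2 A6 F0 93 84 B2 F0 90 80 B2 EE 94 BC F0 A2 A6 9D E4 A3 89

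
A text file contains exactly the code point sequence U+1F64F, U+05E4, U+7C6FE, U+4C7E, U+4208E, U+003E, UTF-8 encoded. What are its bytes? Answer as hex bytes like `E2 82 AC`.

F0 9F 99 8F D7 A4 F1 BC 9B BE E4 B1 BE F1 82 82 8E 3E

U+1F64F: 4-byte form → F0 9F 99 8F.
U+05E4: 2-byte form → D7 A4.
U+7C6FE: 4-byte form → F1 BC 9B BE.
U+4C7E: 3-byte form → E4 B1 BE.
U+4208E: 4-byte form → F1 82 82 8E.
U+003E: 1-byte form → 3E.
Concatenated (18 bytes): F0 9F 99 8F D7 A4 F1 BC 9B BE E4 B1 BE F1 82 82 8E 3E.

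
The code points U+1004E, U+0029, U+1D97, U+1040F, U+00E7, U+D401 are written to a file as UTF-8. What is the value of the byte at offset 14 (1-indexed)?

1-indexed offset 14 is 0-indexed offset 13.
U+1004E → 4-byte form F0 90 81 8E at offsets 0–3.
U+0029 → 1-byte form 29 at offsets 4–4.
U+1D97 → 3-byte form E1 B6 97 at offsets 5–7.
U+1040F → 4-byte form F0 90 90 8F at offsets 8–11.
U+00E7 → 2-byte form C3 A7 at offsets 12–13.
Offset 13 falls in char 5's range; it's byte 2 of C3 A7 = 0xA7.

0xA7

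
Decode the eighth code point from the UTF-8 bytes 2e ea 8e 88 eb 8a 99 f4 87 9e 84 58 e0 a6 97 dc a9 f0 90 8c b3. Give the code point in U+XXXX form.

Offset 0: leading byte 0x2E = 00101110 → 1-byte char #1 = 2E.
Offset 1: leading byte 0xEA = 11101010 → 3-byte char #2 = EA 8E 88.
Offset 4: leading byte 0xEB = 11101011 → 3-byte char #3 = EB 8A 99.
Offset 7: leading byte 0xF4 = 11110100 → 4-byte char #4 = F4 87 9E 84.
Offset 11: leading byte 0x58 = 01011000 → 1-byte char #5 = 58.
Offset 12: leading byte 0xE0 = 11100000 → 3-byte char #6 = E0 A6 97.
Offset 15: leading byte 0xDC = 11011100 → 2-byte char #7 = DC A9.
Offset 17: leading byte 0xF0 = 11110000 → 4-byte char #8 = F0 90 8C B3.
Leading byte 0xF0 = 11110000 matches 11110xxx → 4-byte sequence.
Byte 1: 0xF0 = 11110000, payload 000 (3 bits).
Byte 2: 0x90 = 10010000 (10xxxxxx ✓), payload 010000.
Byte 3: 0x8C = 10001100 (10xxxxxx ✓), payload 001100.
Byte 4: 0xB3 = 10110011 (10xxxxxx ✓), payload 110011.
Concatenate: 000010000001100110011 = 0x10333 (21 bits → U+10333).

U+10333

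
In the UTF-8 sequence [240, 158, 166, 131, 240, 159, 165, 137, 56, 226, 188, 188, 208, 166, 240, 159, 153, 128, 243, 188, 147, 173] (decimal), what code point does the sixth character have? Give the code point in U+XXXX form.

U+1F640

Offset 0: leading byte 0xF0 = 11110000 → 4-byte char #1 = F0 9E A6 83.
Offset 4: leading byte 0xF0 = 11110000 → 4-byte char #2 = F0 9F A5 89.
Offset 8: leading byte 0x38 = 00111000 → 1-byte char #3 = 38.
Offset 9: leading byte 0xE2 = 11100010 → 3-byte char #4 = E2 BC BC.
Offset 12: leading byte 0xD0 = 11010000 → 2-byte char #5 = D0 A6.
Offset 14: leading byte 0xF0 = 11110000 → 4-byte char #6 = F0 9F 99 80.
Leading byte 0xF0 = 11110000 matches 11110xxx → 4-byte sequence.
Byte 1: 0xF0 = 11110000, payload 000 (3 bits).
Byte 2: 0x9F = 10011111 (10xxxxxx ✓), payload 011111.
Byte 3: 0x99 = 10011001 (10xxxxxx ✓), payload 011001.
Byte 4: 0x80 = 10000000 (10xxxxxx ✓), payload 000000.
Concatenate: 000011111011001000000 = 0x1F640 (21 bits → U+1F640).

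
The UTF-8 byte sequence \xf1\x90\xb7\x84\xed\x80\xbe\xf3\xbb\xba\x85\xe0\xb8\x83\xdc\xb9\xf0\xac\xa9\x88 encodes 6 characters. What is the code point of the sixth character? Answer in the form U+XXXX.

U+2CA48

Offset 0: leading byte 0xF1 = 11110001 → 4-byte char #1 = F1 90 B7 84.
Offset 4: leading byte 0xED = 11101101 → 3-byte char #2 = ED 80 BE.
Offset 7: leading byte 0xF3 = 11110011 → 4-byte char #3 = F3 BB BA 85.
Offset 11: leading byte 0xE0 = 11100000 → 3-byte char #4 = E0 B8 83.
Offset 14: leading byte 0xDC = 11011100 → 2-byte char #5 = DC B9.
Offset 16: leading byte 0xF0 = 11110000 → 4-byte char #6 = F0 AC A9 88.
Leading byte 0xF0 = 11110000 matches 11110xxx → 4-byte sequence.
Byte 1: 0xF0 = 11110000, payload 000 (3 bits).
Byte 2: 0xAC = 10101100 (10xxxxxx ✓), payload 101100.
Byte 3: 0xA9 = 10101001 (10xxxxxx ✓), payload 101001.
Byte 4: 0x88 = 10001000 (10xxxxxx ✓), payload 001000.
Concatenate: 000101100101001001000 = 0x2CA48 (21 bits → U+2CA48).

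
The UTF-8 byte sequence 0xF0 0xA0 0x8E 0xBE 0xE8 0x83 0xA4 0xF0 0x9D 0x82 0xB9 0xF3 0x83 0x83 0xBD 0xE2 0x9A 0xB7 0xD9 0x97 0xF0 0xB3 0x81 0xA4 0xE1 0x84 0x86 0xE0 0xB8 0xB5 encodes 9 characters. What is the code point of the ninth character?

U+0E35

Offset 0: leading byte 0xF0 = 11110000 → 4-byte char #1 = F0 A0 8E BE.
Offset 4: leading byte 0xE8 = 11101000 → 3-byte char #2 = E8 83 A4.
Offset 7: leading byte 0xF0 = 11110000 → 4-byte char #3 = F0 9D 82 B9.
Offset 11: leading byte 0xF3 = 11110011 → 4-byte char #4 = F3 83 83 BD.
Offset 15: leading byte 0xE2 = 11100010 → 3-byte char #5 = E2 9A B7.
Offset 18: leading byte 0xD9 = 11011001 → 2-byte char #6 = D9 97.
Offset 20: leading byte 0xF0 = 11110000 → 4-byte char #7 = F0 B3 81 A4.
Offset 24: leading byte 0xE1 = 11100001 → 3-byte char #8 = E1 84 86.
Offset 27: leading byte 0xE0 = 11100000 → 3-byte char #9 = E0 B8 B5.
Leading byte 0xE0 = 11100000 matches 1110xxxx → 3-byte sequence.
Byte 1: 0xE0 = 11100000, payload 0000 (4 bits).
Byte 2: 0xB8 = 10111000 (10xxxxxx ✓), payload 111000.
Byte 3: 0xB5 = 10110101 (10xxxxxx ✓), payload 110101.
Concatenate: 0000111000110101 = 0xE35 (16 bits → U+0E35).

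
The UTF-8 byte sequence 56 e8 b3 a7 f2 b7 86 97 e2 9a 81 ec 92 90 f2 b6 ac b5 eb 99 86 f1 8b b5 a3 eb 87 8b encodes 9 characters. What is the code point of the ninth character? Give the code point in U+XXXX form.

U+B1CB

Offset 0: leading byte 0x56 = 01010110 → 1-byte char #1 = 56.
Offset 1: leading byte 0xE8 = 11101000 → 3-byte char #2 = E8 B3 A7.
Offset 4: leading byte 0xF2 = 11110010 → 4-byte char #3 = F2 B7 86 97.
Offset 8: leading byte 0xE2 = 11100010 → 3-byte char #4 = E2 9A 81.
Offset 11: leading byte 0xEC = 11101100 → 3-byte char #5 = EC 92 90.
Offset 14: leading byte 0xF2 = 11110010 → 4-byte char #6 = F2 B6 AC B5.
Offset 18: leading byte 0xEB = 11101011 → 3-byte char #7 = EB 99 86.
Offset 21: leading byte 0xF1 = 11110001 → 4-byte char #8 = F1 8B B5 A3.
Offset 25: leading byte 0xEB = 11101011 → 3-byte char #9 = EB 87 8B.
Leading byte 0xEB = 11101011 matches 1110xxxx → 3-byte sequence.
Byte 1: 0xEB = 11101011, payload 1011 (4 bits).
Byte 2: 0x87 = 10000111 (10xxxxxx ✓), payload 000111.
Byte 3: 0x8B = 10001011 (10xxxxxx ✓), payload 001011.
Concatenate: 1011000111001011 = 0xB1CB (16 bits → U+B1CB).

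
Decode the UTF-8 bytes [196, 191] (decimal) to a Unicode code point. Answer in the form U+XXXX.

Leading byte 0xC4 = 11000100 matches 110xxxxx → 2-byte sequence.
Byte 1: 0xC4 = 11000100, payload 00100 (5 bits).
Byte 2: 0xBF = 10111111 (10xxxxxx ✓), payload 111111.
Concatenate: 00100111111 = 0x13F (11 bits → U+013F).

U+013F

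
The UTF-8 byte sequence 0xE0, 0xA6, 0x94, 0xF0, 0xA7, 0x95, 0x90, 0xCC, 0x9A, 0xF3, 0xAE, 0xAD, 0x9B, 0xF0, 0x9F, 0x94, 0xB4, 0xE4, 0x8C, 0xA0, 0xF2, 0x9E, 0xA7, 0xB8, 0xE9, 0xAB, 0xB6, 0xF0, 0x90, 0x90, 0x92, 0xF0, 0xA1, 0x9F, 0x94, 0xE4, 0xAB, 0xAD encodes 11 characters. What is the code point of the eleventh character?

Offset 0: leading byte 0xE0 = 11100000 → 3-byte char #1 = E0 A6 94.
Offset 3: leading byte 0xF0 = 11110000 → 4-byte char #2 = F0 A7 95 90.
Offset 7: leading byte 0xCC = 11001100 → 2-byte char #3 = CC 9A.
Offset 9: leading byte 0xF3 = 11110011 → 4-byte char #4 = F3 AE AD 9B.
Offset 13: leading byte 0xF0 = 11110000 → 4-byte char #5 = F0 9F 94 B4.
Offset 17: leading byte 0xE4 = 11100100 → 3-byte char #6 = E4 8C A0.
Offset 20: leading byte 0xF2 = 11110010 → 4-byte char #7 = F2 9E A7 B8.
Offset 24: leading byte 0xE9 = 11101001 → 3-byte char #8 = E9 AB B6.
Offset 27: leading byte 0xF0 = 11110000 → 4-byte char #9 = F0 90 90 92.
Offset 31: leading byte 0xF0 = 11110000 → 4-byte char #10 = F0 A1 9F 94.
Offset 35: leading byte 0xE4 = 11100100 → 3-byte char #11 = E4 AB AD.
Leading byte 0xE4 = 11100100 matches 1110xxxx → 3-byte sequence.
Byte 1: 0xE4 = 11100100, payload 0100 (4 bits).
Byte 2: 0xAB = 10101011 (10xxxxxx ✓), payload 101011.
Byte 3: 0xAD = 10101101 (10xxxxxx ✓), payload 101101.
Concatenate: 0100101011101101 = 0x4AED (16 bits → U+4AED).

U+4AED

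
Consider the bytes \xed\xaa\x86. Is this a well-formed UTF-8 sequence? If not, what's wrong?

Structurally a 3-byte sequence; payload = 0xDA86.
But 0xDA86 is in U+D800–U+DFFF, the surrogate range. Surrogates are not Unicode scalar values and are forbidden in UTF-8.

invalid (encodes a surrogate (U+D800–U+DFFF))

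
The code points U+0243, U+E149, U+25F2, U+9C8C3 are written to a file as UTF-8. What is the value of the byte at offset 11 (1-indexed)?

0xA3

1-indexed offset 11 is 0-indexed offset 10.
U+0243 → 2-byte form C9 83 at offsets 0–1.
U+E149 → 3-byte form EE 85 89 at offsets 2–4.
U+25F2 → 3-byte form E2 97 B2 at offsets 5–7.
U+9C8C3 → 4-byte form F2 9C A3 83 at offsets 8–11.
Offset 10 falls in char 4's range; it's byte 3 of F2 9C A3 83 = 0xA3.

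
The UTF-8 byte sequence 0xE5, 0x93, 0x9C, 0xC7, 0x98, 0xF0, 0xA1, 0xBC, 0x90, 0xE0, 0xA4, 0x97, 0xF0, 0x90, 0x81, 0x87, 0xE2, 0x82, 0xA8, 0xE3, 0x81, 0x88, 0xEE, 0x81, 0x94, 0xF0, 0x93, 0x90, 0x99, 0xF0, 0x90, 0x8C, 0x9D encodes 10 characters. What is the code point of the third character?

Offset 0: leading byte 0xE5 = 11100101 → 3-byte char #1 = E5 93 9C.
Offset 3: leading byte 0xC7 = 11000111 → 2-byte char #2 = C7 98.
Offset 5: leading byte 0xF0 = 11110000 → 4-byte char #3 = F0 A1 BC 90.
Leading byte 0xF0 = 11110000 matches 11110xxx → 4-byte sequence.
Byte 1: 0xF0 = 11110000, payload 000 (3 bits).
Byte 2: 0xA1 = 10100001 (10xxxxxx ✓), payload 100001.
Byte 3: 0xBC = 10111100 (10xxxxxx ✓), payload 111100.
Byte 4: 0x90 = 10010000 (10xxxxxx ✓), payload 010000.
Concatenate: 000100001111100010000 = 0x21F10 (21 bits → U+21F10).

U+21F10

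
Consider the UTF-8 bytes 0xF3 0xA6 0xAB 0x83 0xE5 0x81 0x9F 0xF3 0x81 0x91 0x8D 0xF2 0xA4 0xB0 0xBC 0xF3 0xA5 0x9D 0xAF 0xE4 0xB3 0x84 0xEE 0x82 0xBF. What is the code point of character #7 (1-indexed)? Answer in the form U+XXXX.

U+E0BF

Offset 0: leading byte 0xF3 = 11110011 → 4-byte char #1 = F3 A6 AB 83.
Offset 4: leading byte 0xE5 = 11100101 → 3-byte char #2 = E5 81 9F.
Offset 7: leading byte 0xF3 = 11110011 → 4-byte char #3 = F3 81 91 8D.
Offset 11: leading byte 0xF2 = 11110010 → 4-byte char #4 = F2 A4 B0 BC.
Offset 15: leading byte 0xF3 = 11110011 → 4-byte char #5 = F3 A5 9D AF.
Offset 19: leading byte 0xE4 = 11100100 → 3-byte char #6 = E4 B3 84.
Offset 22: leading byte 0xEE = 11101110 → 3-byte char #7 = EE 82 BF.
Leading byte 0xEE = 11101110 matches 1110xxxx → 3-byte sequence.
Byte 1: 0xEE = 11101110, payload 1110 (4 bits).
Byte 2: 0x82 = 10000010 (10xxxxxx ✓), payload 000010.
Byte 3: 0xBF = 10111111 (10xxxxxx ✓), payload 111111.
Concatenate: 1110000010111111 = 0xE0BF (16 bits → U+E0BF).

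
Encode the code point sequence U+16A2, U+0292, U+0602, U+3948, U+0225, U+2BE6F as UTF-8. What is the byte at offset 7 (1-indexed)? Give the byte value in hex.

1-indexed offset 7 is 0-indexed offset 6.
U+16A2 → 3-byte form E1 9A A2 at offsets 0–2.
U+0292 → 2-byte form CA 92 at offsets 3–4.
U+0602 → 2-byte form D8 82 at offsets 5–6.
Offset 6 falls in char 3's range; it's byte 2 of D8 82 = 0x82.

0x82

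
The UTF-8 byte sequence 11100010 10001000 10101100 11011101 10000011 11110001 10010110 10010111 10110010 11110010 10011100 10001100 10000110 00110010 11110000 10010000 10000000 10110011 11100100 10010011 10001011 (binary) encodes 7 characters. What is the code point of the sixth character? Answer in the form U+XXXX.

Offset 0: leading byte 0xE2 = 11100010 → 3-byte char #1 = E2 88 AC.
Offset 3: leading byte 0xDD = 11011101 → 2-byte char #2 = DD 83.
Offset 5: leading byte 0xF1 = 11110001 → 4-byte char #3 = F1 96 97 B2.
Offset 9: leading byte 0xF2 = 11110010 → 4-byte char #4 = F2 9C 8C 86.
Offset 13: leading byte 0x32 = 00110010 → 1-byte char #5 = 32.
Offset 14: leading byte 0xF0 = 11110000 → 4-byte char #6 = F0 90 80 B3.
Leading byte 0xF0 = 11110000 matches 11110xxx → 4-byte sequence.
Byte 1: 0xF0 = 11110000, payload 000 (3 bits).
Byte 2: 0x90 = 10010000 (10xxxxxx ✓), payload 010000.
Byte 3: 0x80 = 10000000 (10xxxxxx ✓), payload 000000.
Byte 4: 0xB3 = 10110011 (10xxxxxx ✓), payload 110011.
Concatenate: 000010000000000110011 = 0x10033 (21 bits → U+10033).

U+10033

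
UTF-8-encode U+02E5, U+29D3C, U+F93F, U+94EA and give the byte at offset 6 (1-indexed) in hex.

0xBC

1-indexed offset 6 is 0-indexed offset 5.
U+02E5 → 2-byte form CB A5 at offsets 0–1.
U+29D3C → 4-byte form F0 A9 B4 BC at offsets 2–5.
Offset 5 falls in char 2's range; it's byte 4 of F0 A9 B4 BC = 0xBC.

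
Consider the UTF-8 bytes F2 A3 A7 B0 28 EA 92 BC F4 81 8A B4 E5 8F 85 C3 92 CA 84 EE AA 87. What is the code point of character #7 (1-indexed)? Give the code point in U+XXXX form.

Offset 0: leading byte 0xF2 = 11110010 → 4-byte char #1 = F2 A3 A7 B0.
Offset 4: leading byte 0x28 = 00101000 → 1-byte char #2 = 28.
Offset 5: leading byte 0xEA = 11101010 → 3-byte char #3 = EA 92 BC.
Offset 8: leading byte 0xF4 = 11110100 → 4-byte char #4 = F4 81 8A B4.
Offset 12: leading byte 0xE5 = 11100101 → 3-byte char #5 = E5 8F 85.
Offset 15: leading byte 0xC3 = 11000011 → 2-byte char #6 = C3 92.
Offset 17: leading byte 0xCA = 11001010 → 2-byte char #7 = CA 84.
Leading byte 0xCA = 11001010 matches 110xxxxx → 2-byte sequence.
Byte 1: 0xCA = 11001010, payload 01010 (5 bits).
Byte 2: 0x84 = 10000100 (10xxxxxx ✓), payload 000100.
Concatenate: 01010000100 = 0x284 (11 bits → U+0284).

U+0284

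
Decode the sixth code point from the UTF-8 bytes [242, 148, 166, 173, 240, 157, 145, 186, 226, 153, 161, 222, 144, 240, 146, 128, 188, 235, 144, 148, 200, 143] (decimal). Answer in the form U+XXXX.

U+B414

Offset 0: leading byte 0xF2 = 11110010 → 4-byte char #1 = F2 94 A6 AD.
Offset 4: leading byte 0xF0 = 11110000 → 4-byte char #2 = F0 9D 91 BA.
Offset 8: leading byte 0xE2 = 11100010 → 3-byte char #3 = E2 99 A1.
Offset 11: leading byte 0xDE = 11011110 → 2-byte char #4 = DE 90.
Offset 13: leading byte 0xF0 = 11110000 → 4-byte char #5 = F0 92 80 BC.
Offset 17: leading byte 0xEB = 11101011 → 3-byte char #6 = EB 90 94.
Leading byte 0xEB = 11101011 matches 1110xxxx → 3-byte sequence.
Byte 1: 0xEB = 11101011, payload 1011 (4 bits).
Byte 2: 0x90 = 10010000 (10xxxxxx ✓), payload 010000.
Byte 3: 0x94 = 10010100 (10xxxxxx ✓), payload 010100.
Concatenate: 1011010000010100 = 0xB414 (16 bits → U+B414).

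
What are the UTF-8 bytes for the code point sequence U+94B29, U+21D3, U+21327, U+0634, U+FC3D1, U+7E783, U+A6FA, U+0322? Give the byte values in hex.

F2 94 AC A9 E2 87 93 F0 A1 8C A7 D8 B4 F3 BC 8F 91 F1 BE 9E 83 EA 9B BA CC A2

U+94B29: 4-byte form → F2 94 AC A9.
U+21D3: 3-byte form → E2 87 93.
U+21327: 4-byte form → F0 A1 8C A7.
U+0634: 2-byte form → D8 B4.
U+FC3D1: 4-byte form → F3 BC 8F 91.
U+7E783: 4-byte form → F1 BE 9E 83.
U+A6FA: 3-byte form → EA 9B BA.
U+0322: 2-byte form → CC A2.
Concatenated (26 bytes): F2 94 AC A9 E2 87 93 F0 A1 8C A7 D8 B4 F3 BC 8F 91 F1 BE 9E 83 EA 9B BA CC A2.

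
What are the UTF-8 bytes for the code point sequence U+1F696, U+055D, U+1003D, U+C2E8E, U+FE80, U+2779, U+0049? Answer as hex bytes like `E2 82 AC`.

U+1F696: 4-byte form → F0 9F 9A 96.
U+055D: 2-byte form → D5 9D.
U+1003D: 4-byte form → F0 90 80 BD.
U+C2E8E: 4-byte form → F3 82 BA 8E.
U+FE80: 3-byte form → EF BA 80.
U+2779: 3-byte form → E2 9D B9.
U+0049: 1-byte form → 49.
Concatenated (21 bytes): F0 9F 9A 96 D5 9D F0 90 80 BD F3 82 BA 8E EF BA 80 E2 9D B9 49.

F0 9F 9A 96 D5 9D F0 90 80 BD F3 82 BA 8E EF BA 80 E2 9D B9 49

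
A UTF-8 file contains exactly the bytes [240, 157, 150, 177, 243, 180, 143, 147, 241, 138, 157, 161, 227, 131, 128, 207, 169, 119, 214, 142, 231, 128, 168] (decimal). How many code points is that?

Byte at offset 0: 0xF0 = 11110000 → 4-byte char (#1). Advance 4.
Byte at offset 4: 0xF3 = 11110011 → 4-byte char (#2). Advance 4.
Byte at offset 8: 0xF1 = 11110001 → 4-byte char (#3). Advance 4.
Byte at offset 12: 0xE3 = 11100011 → 3-byte char (#4). Advance 3.
Byte at offset 15: 0xCF = 11001111 → 2-byte char (#5). Advance 2.
Byte at offset 17: 0x77 = 01110111 → 1-byte char (#6). Advance 1.
Byte at offset 18: 0xD6 = 11010110 → 2-byte char (#7). Advance 2.
Byte at offset 20: 0xE7 = 11100111 → 3-byte char (#8). Advance 3.
Reached end at offset 23 after 8 code points.

8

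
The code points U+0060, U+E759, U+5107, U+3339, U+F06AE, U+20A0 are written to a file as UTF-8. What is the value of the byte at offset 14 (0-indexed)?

0xE2

U+0060 → 1-byte form 60 at offsets 0–0.
U+E759 → 3-byte form EE 9D 99 at offsets 1–3.
U+5107 → 3-byte form E5 84 87 at offsets 4–6.
U+3339 → 3-byte form E3 8C B9 at offsets 7–9.
U+F06AE → 4-byte form F3 B0 9A AE at offsets 10–13.
U+20A0 → 3-byte form E2 82 A0 at offsets 14–16.
Offset 14 falls in char 6's range; it's byte 1 of E2 82 A0 = 0xE2.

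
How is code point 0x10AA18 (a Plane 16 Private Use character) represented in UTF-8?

F4 8A A8 98

U+10AA18 = 0x10AA18 = 1092120 decimal. In range U+10000–U+10FFFF → 4-byte form: 11110xxx 10xxxxxx 10xxxxxx 10xxxxxx.
Binary (21 bits): 100001010101000011000.
Split 3+6+6+6: 100 | 001010 | 101000 | 011000.
Byte 1: 11110100 = 0xF4.
Byte 2: 10001010 = 0x8A.
Byte 3: 10101000 = 0xA8.
Byte 4: 10011000 = 0x98.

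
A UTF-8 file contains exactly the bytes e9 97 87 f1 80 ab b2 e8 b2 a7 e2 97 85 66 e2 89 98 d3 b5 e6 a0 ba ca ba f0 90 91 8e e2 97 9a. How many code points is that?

Byte at offset 0: 0xE9 = 11101001 → 3-byte char (#1). Advance 3.
Byte at offset 3: 0xF1 = 11110001 → 4-byte char (#2). Advance 4.
Byte at offset 7: 0xE8 = 11101000 → 3-byte char (#3). Advance 3.
Byte at offset 10: 0xE2 = 11100010 → 3-byte char (#4). Advance 3.
Byte at offset 13: 0x66 = 01100110 → 1-byte char (#5). Advance 1.
Byte at offset 14: 0xE2 = 11100010 → 3-byte char (#6). Advance 3.
Byte at offset 17: 0xD3 = 11010011 → 2-byte char (#7). Advance 2.
Byte at offset 19: 0xE6 = 11100110 → 3-byte char (#8). Advance 3.
Byte at offset 22: 0xCA = 11001010 → 2-byte char (#9). Advance 2.
Byte at offset 24: 0xF0 = 11110000 → 4-byte char (#10). Advance 4.
Byte at offset 28: 0xE2 = 11100010 → 3-byte char (#11). Advance 3.
Reached end at offset 31 after 11 code points.

11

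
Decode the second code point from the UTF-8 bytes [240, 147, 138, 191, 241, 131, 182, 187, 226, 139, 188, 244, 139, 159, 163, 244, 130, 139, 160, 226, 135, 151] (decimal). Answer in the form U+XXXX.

Offset 0: leading byte 0xF0 = 11110000 → 4-byte char #1 = F0 93 8A BF.
Offset 4: leading byte 0xF1 = 11110001 → 4-byte char #2 = F1 83 B6 BB.
Leading byte 0xF1 = 11110001 matches 11110xxx → 4-byte sequence.
Byte 1: 0xF1 = 11110001, payload 001 (3 bits).
Byte 2: 0x83 = 10000011 (10xxxxxx ✓), payload 000011.
Byte 3: 0xB6 = 10110110 (10xxxxxx ✓), payload 110110.
Byte 4: 0xBB = 10111011 (10xxxxxx ✓), payload 111011.
Concatenate: 001000011110110111011 = 0x43DBB (21 bits → U+43DBB).

U+43DBB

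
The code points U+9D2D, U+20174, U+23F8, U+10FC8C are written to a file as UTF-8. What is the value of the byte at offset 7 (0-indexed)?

0xE2

U+9D2D → 3-byte form E9 B4 AD at offsets 0–2.
U+20174 → 4-byte form F0 A0 85 B4 at offsets 3–6.
U+23F8 → 3-byte form E2 8F B8 at offsets 7–9.
Offset 7 falls in char 3's range; it's byte 1 of E2 8F B8 = 0xE2.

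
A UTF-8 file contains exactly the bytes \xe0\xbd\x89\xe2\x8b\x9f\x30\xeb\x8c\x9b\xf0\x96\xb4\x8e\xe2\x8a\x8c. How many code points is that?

6

Byte at offset 0: 0xE0 = 11100000 → 3-byte char (#1). Advance 3.
Byte at offset 3: 0xE2 = 11100010 → 3-byte char (#2). Advance 3.
Byte at offset 6: 0x30 = 00110000 → 1-byte char (#3). Advance 1.
Byte at offset 7: 0xEB = 11101011 → 3-byte char (#4). Advance 3.
Byte at offset 10: 0xF0 = 11110000 → 4-byte char (#5). Advance 4.
Byte at offset 14: 0xE2 = 11100010 → 3-byte char (#6). Advance 3.
Reached end at offset 17 after 6 code points.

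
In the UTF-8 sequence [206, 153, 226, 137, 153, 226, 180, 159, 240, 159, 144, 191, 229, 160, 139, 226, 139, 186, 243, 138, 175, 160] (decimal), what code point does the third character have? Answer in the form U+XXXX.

Offset 0: leading byte 0xCE = 11001110 → 2-byte char #1 = CE 99.
Offset 2: leading byte 0xE2 = 11100010 → 3-byte char #2 = E2 89 99.
Offset 5: leading byte 0xE2 = 11100010 → 3-byte char #3 = E2 B4 9F.
Leading byte 0xE2 = 11100010 matches 1110xxxx → 3-byte sequence.
Byte 1: 0xE2 = 11100010, payload 0010 (4 bits).
Byte 2: 0xB4 = 10110100 (10xxxxxx ✓), payload 110100.
Byte 3: 0x9F = 10011111 (10xxxxxx ✓), payload 011111.
Concatenate: 0010110100011111 = 0x2D1F (16 bits → U+2D1F).

U+2D1F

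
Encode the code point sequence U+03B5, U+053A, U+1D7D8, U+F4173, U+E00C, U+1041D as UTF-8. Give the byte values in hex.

CE B5 D4 BA F0 9D 9F 98 F3 B4 85 B3 EE 80 8C F0 90 90 9D

U+03B5: 2-byte form → CE B5.
U+053A: 2-byte form → D4 BA.
U+1D7D8: 4-byte form → F0 9D 9F 98.
U+F4173: 4-byte form → F3 B4 85 B3.
U+E00C: 3-byte form → EE 80 8C.
U+1041D: 4-byte form → F0 90 90 9D.
Concatenated (19 bytes): CE B5 D4 BA F0 9D 9F 98 F3 B4 85 B3 EE 80 8C F0 90 90 9D.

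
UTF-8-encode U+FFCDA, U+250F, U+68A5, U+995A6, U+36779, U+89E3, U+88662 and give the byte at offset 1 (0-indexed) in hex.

0xBF

U+FFCDA → 4-byte form F3 BF B3 9A at offsets 0–3.
Offset 1 falls in char 1's range; it's byte 2 of F3 BF B3 9A = 0xBF.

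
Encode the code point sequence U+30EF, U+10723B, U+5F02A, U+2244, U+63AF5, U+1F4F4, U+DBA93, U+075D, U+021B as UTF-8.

U+30EF: 3-byte form → E3 83 AF.
U+10723B: 4-byte form → F4 87 88 BB.
U+5F02A: 4-byte form → F1 9F 80 AA.
U+2244: 3-byte form → E2 89 84.
U+63AF5: 4-byte form → F1 A3 AB B5.
U+1F4F4: 4-byte form → F0 9F 93 B4.
U+DBA93: 4-byte form → F3 9B AA 93.
U+075D: 2-byte form → DD 9D.
U+021B: 2-byte form → C8 9B.
Concatenated (30 bytes): E3 83 AF F4 87 88 BB F1 9F 80 AA E2 89 84 F1 A3 AB B5 F0 9F 93 B4 F3 9B AA 93 DD 9D C8 9B.

E3 83 AF F4 87 88 BB F1 9F 80 AA E2 89 84 F1 A3 AB B5 F0 9F 93 B4 F3 9B AA 93 DD 9D C8 9B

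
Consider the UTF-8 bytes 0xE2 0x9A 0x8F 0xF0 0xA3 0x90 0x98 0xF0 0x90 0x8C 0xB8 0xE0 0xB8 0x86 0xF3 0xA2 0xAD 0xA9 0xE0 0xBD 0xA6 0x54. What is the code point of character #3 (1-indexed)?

U+10338

Offset 0: leading byte 0xE2 = 11100010 → 3-byte char #1 = E2 9A 8F.
Offset 3: leading byte 0xF0 = 11110000 → 4-byte char #2 = F0 A3 90 98.
Offset 7: leading byte 0xF0 = 11110000 → 4-byte char #3 = F0 90 8C B8.
Leading byte 0xF0 = 11110000 matches 11110xxx → 4-byte sequence.
Byte 1: 0xF0 = 11110000, payload 000 (3 bits).
Byte 2: 0x90 = 10010000 (10xxxxxx ✓), payload 010000.
Byte 3: 0x8C = 10001100 (10xxxxxx ✓), payload 001100.
Byte 4: 0xB8 = 10111000 (10xxxxxx ✓), payload 111000.
Concatenate: 000010000001100111000 = 0x10338 (21 bits → U+10338).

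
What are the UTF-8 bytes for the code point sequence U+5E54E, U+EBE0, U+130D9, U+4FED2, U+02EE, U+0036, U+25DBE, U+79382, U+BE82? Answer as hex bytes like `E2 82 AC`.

U+5E54E: 4-byte form → F1 9E 95 8E.
U+EBE0: 3-byte form → EE AF A0.
U+130D9: 4-byte form → F0 93 83 99.
U+4FED2: 4-byte form → F1 8F BB 92.
U+02EE: 2-byte form → CB AE.
U+0036: 1-byte form → 36.
U+25DBE: 4-byte form → F0 A5 B6 BE.
U+79382: 4-byte form → F1 B9 8E 82.
U+BE82: 3-byte form → EB BA 82.
Concatenated (29 bytes): F1 9E 95 8E EE AF A0 F0 93 83 99 F1 8F BB 92 CB AE 36 F0 A5 B6 BE F1 B9 8E 82 EB BA 82.

F1 9E 95 8E EE AF A0 F0 93 83 99 F1 8F BB 92 CB AE 36 F0 A5 B6 BE F1 B9 8E 82 EB BA 82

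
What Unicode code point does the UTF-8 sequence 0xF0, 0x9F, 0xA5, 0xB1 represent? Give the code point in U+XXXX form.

U+1F971

Leading byte 0xF0 = 11110000 matches 11110xxx → 4-byte sequence.
Byte 1: 0xF0 = 11110000, payload 000 (3 bits).
Byte 2: 0x9F = 10011111 (10xxxxxx ✓), payload 011111.
Byte 3: 0xA5 = 10100101 (10xxxxxx ✓), payload 100101.
Byte 4: 0xB1 = 10110001 (10xxxxxx ✓), payload 110001.
Concatenate: 000011111100101110001 = 0x1F971 (21 bits → U+1F971).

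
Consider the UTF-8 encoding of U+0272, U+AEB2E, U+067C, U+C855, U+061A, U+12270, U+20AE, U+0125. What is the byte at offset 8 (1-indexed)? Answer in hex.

1-indexed offset 8 is 0-indexed offset 7.
U+0272 → 2-byte form C9 B2 at offsets 0–1.
U+AEB2E → 4-byte form F2 AE AC AE at offsets 2–5.
U+067C → 2-byte form D9 BC at offsets 6–7.
Offset 7 falls in char 3's range; it's byte 2 of D9 BC = 0xBC.

0xBC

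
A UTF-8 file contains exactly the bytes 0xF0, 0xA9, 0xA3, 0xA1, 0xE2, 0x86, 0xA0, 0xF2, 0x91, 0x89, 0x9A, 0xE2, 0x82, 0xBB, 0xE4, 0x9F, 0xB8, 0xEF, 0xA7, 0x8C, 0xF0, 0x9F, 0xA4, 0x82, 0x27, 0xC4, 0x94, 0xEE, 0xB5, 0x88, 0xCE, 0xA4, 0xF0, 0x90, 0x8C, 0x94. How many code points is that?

12

Byte at offset 0: 0xF0 = 11110000 → 4-byte char (#1). Advance 4.
Byte at offset 4: 0xE2 = 11100010 → 3-byte char (#2). Advance 3.
Byte at offset 7: 0xF2 = 11110010 → 4-byte char (#3). Advance 4.
Byte at offset 11: 0xE2 = 11100010 → 3-byte char (#4). Advance 3.
Byte at offset 14: 0xE4 = 11100100 → 3-byte char (#5). Advance 3.
Byte at offset 17: 0xEF = 11101111 → 3-byte char (#6). Advance 3.
Byte at offset 20: 0xF0 = 11110000 → 4-byte char (#7). Advance 4.
Byte at offset 24: 0x27 = 00100111 → 1-byte char (#8). Advance 1.
Byte at offset 25: 0xC4 = 11000100 → 2-byte char (#9). Advance 2.
Byte at offset 27: 0xEE = 11101110 → 3-byte char (#10). Advance 3.
Byte at offset 30: 0xCE = 11001110 → 2-byte char (#11). Advance 2.
Byte at offset 32: 0xF0 = 11110000 → 4-byte char (#12). Advance 4.
Reached end at offset 36 after 12 code points.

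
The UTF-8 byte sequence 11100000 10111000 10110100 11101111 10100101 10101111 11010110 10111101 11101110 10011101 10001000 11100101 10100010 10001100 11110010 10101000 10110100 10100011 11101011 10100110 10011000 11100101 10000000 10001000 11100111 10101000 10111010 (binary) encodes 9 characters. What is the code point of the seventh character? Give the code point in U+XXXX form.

U+B998

Offset 0: leading byte 0xE0 = 11100000 → 3-byte char #1 = E0 B8 B4.
Offset 3: leading byte 0xEF = 11101111 → 3-byte char #2 = EF A5 AF.
Offset 6: leading byte 0xD6 = 11010110 → 2-byte char #3 = D6 BD.
Offset 8: leading byte 0xEE = 11101110 → 3-byte char #4 = EE 9D 88.
Offset 11: leading byte 0xE5 = 11100101 → 3-byte char #5 = E5 A2 8C.
Offset 14: leading byte 0xF2 = 11110010 → 4-byte char #6 = F2 A8 B4 A3.
Offset 18: leading byte 0xEB = 11101011 → 3-byte char #7 = EB A6 98.
Leading byte 0xEB = 11101011 matches 1110xxxx → 3-byte sequence.
Byte 1: 0xEB = 11101011, payload 1011 (4 bits).
Byte 2: 0xA6 = 10100110 (10xxxxxx ✓), payload 100110.
Byte 3: 0x98 = 10011000 (10xxxxxx ✓), payload 011000.
Concatenate: 1011100110011000 = 0xB998 (16 bits → U+B998).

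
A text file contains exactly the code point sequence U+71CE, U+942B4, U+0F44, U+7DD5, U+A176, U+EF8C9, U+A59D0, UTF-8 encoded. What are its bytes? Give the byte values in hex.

E7 87 8E F2 94 8A B4 E0 BD 84 E7 B7 95 EA 85 B6 F3 AF A3 89 F2 A5 A7 90

U+71CE: 3-byte form → E7 87 8E.
U+942B4: 4-byte form → F2 94 8A B4.
U+0F44: 3-byte form → E0 BD 84.
U+7DD5: 3-byte form → E7 B7 95.
U+A176: 3-byte form → EA 85 B6.
U+EF8C9: 4-byte form → F3 AF A3 89.
U+A59D0: 4-byte form → F2 A5 A7 90.
Concatenated (24 bytes): E7 87 8E F2 94 8A B4 E0 BD 84 E7 B7 95 EA 85 B6 F3 AF A3 89 F2 A5 A7 90.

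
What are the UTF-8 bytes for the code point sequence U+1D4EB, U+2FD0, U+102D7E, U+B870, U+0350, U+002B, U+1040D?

F0 9D 93 AB E2 BF 90 F4 82 B5 BE EB A1 B0 CD 90 2B F0 90 90 8D

U+1D4EB: 4-byte form → F0 9D 93 AB.
U+2FD0: 3-byte form → E2 BF 90.
U+102D7E: 4-byte form → F4 82 B5 BE.
U+B870: 3-byte form → EB A1 B0.
U+0350: 2-byte form → CD 90.
U+002B: 1-byte form → 2B.
U+1040D: 4-byte form → F0 90 90 8D.
Concatenated (21 bytes): F0 9D 93 AB E2 BF 90 F4 82 B5 BE EB A1 B0 CD 90 2B F0 90 90 8D.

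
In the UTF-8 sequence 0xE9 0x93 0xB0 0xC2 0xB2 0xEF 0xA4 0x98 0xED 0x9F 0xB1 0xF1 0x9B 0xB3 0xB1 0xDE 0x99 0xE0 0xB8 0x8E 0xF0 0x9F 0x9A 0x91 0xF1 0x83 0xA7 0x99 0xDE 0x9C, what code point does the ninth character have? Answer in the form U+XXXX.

U+439D9

Offset 0: leading byte 0xE9 = 11101001 → 3-byte char #1 = E9 93 B0.
Offset 3: leading byte 0xC2 = 11000010 → 2-byte char #2 = C2 B2.
Offset 5: leading byte 0xEF = 11101111 → 3-byte char #3 = EF A4 98.
Offset 8: leading byte 0xED = 11101101 → 3-byte char #4 = ED 9F B1.
Offset 11: leading byte 0xF1 = 11110001 → 4-byte char #5 = F1 9B B3 B1.
Offset 15: leading byte 0xDE = 11011110 → 2-byte char #6 = DE 99.
Offset 17: leading byte 0xE0 = 11100000 → 3-byte char #7 = E0 B8 8E.
Offset 20: leading byte 0xF0 = 11110000 → 4-byte char #8 = F0 9F 9A 91.
Offset 24: leading byte 0xF1 = 11110001 → 4-byte char #9 = F1 83 A7 99.
Leading byte 0xF1 = 11110001 matches 11110xxx → 4-byte sequence.
Byte 1: 0xF1 = 11110001, payload 001 (3 bits).
Byte 2: 0x83 = 10000011 (10xxxxxx ✓), payload 000011.
Byte 3: 0xA7 = 10100111 (10xxxxxx ✓), payload 100111.
Byte 4: 0x99 = 10011001 (10xxxxxx ✓), payload 011001.
Concatenate: 001000011100111011001 = 0x439D9 (21 bits → U+439D9).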